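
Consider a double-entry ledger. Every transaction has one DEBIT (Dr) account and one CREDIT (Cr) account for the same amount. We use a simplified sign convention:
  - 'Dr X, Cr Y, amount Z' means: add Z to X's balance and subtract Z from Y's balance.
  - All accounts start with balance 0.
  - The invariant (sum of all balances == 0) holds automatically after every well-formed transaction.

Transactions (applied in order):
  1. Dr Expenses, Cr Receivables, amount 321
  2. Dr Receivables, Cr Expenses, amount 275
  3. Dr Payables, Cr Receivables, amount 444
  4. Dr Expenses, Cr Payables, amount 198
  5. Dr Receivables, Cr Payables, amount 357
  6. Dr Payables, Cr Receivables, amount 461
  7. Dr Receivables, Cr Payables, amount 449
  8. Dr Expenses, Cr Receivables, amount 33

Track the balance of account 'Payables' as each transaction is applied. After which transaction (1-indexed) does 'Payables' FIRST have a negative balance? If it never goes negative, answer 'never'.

Answer: 5

Derivation:
After txn 1: Payables=0
After txn 2: Payables=0
After txn 3: Payables=444
After txn 4: Payables=246
After txn 5: Payables=-111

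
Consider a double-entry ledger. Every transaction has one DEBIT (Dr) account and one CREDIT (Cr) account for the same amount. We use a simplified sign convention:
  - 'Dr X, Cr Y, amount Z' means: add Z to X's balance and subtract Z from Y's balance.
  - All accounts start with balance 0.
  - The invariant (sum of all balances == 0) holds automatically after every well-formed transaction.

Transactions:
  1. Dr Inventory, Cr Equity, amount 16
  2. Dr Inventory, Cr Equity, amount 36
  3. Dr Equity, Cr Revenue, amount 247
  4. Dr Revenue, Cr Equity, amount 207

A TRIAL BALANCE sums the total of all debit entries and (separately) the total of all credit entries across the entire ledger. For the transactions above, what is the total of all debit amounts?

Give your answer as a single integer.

Answer: 506

Derivation:
Txn 1: debit+=16
Txn 2: debit+=36
Txn 3: debit+=247
Txn 4: debit+=207
Total debits = 506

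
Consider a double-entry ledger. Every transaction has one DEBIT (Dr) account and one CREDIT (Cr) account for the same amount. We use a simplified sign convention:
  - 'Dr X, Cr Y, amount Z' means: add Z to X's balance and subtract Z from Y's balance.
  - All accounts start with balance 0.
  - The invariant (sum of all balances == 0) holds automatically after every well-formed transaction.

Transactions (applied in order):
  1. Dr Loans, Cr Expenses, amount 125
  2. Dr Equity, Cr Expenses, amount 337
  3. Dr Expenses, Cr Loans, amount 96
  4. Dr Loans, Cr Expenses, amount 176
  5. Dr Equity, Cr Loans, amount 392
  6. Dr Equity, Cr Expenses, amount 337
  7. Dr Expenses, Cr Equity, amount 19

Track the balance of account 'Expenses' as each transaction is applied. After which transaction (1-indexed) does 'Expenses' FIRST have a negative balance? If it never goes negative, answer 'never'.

Answer: 1

Derivation:
After txn 1: Expenses=-125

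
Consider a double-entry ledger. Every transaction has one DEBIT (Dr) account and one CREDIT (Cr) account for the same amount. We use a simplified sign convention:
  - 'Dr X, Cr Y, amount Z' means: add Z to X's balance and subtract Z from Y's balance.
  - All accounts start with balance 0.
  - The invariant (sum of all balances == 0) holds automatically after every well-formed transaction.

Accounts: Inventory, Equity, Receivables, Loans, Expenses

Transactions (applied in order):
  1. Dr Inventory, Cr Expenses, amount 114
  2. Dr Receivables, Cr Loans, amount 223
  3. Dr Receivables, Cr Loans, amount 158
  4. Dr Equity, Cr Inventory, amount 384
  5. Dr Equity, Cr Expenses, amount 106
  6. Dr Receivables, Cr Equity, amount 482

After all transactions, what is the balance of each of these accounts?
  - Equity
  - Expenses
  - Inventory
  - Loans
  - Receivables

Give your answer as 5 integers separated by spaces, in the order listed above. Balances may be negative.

Answer: 8 -220 -270 -381 863

Derivation:
After txn 1 (Dr Inventory, Cr Expenses, amount 114): Expenses=-114 Inventory=114
After txn 2 (Dr Receivables, Cr Loans, amount 223): Expenses=-114 Inventory=114 Loans=-223 Receivables=223
After txn 3 (Dr Receivables, Cr Loans, amount 158): Expenses=-114 Inventory=114 Loans=-381 Receivables=381
After txn 4 (Dr Equity, Cr Inventory, amount 384): Equity=384 Expenses=-114 Inventory=-270 Loans=-381 Receivables=381
After txn 5 (Dr Equity, Cr Expenses, amount 106): Equity=490 Expenses=-220 Inventory=-270 Loans=-381 Receivables=381
After txn 6 (Dr Receivables, Cr Equity, amount 482): Equity=8 Expenses=-220 Inventory=-270 Loans=-381 Receivables=863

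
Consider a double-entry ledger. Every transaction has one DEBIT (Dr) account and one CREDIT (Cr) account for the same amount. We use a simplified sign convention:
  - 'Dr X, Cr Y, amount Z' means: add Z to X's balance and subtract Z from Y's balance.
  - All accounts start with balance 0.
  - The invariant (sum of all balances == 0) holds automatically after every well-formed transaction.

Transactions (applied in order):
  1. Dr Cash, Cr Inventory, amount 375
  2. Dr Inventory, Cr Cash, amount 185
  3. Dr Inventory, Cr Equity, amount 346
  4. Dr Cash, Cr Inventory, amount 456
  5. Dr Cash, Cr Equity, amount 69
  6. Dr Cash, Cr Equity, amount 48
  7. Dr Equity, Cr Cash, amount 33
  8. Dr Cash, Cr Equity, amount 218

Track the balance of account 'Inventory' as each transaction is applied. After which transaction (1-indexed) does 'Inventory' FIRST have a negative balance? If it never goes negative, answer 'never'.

After txn 1: Inventory=-375

Answer: 1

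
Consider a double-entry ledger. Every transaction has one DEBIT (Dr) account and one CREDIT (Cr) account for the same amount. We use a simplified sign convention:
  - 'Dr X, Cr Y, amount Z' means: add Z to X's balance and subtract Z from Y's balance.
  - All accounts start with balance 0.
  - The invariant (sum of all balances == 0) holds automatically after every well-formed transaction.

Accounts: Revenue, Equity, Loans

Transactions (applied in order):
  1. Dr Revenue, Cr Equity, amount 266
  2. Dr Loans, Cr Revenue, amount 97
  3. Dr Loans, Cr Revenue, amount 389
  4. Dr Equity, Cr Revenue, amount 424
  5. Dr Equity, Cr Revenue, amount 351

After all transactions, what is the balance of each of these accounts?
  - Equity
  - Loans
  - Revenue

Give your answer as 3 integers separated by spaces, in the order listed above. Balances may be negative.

Answer: 509 486 -995

Derivation:
After txn 1 (Dr Revenue, Cr Equity, amount 266): Equity=-266 Revenue=266
After txn 2 (Dr Loans, Cr Revenue, amount 97): Equity=-266 Loans=97 Revenue=169
After txn 3 (Dr Loans, Cr Revenue, amount 389): Equity=-266 Loans=486 Revenue=-220
After txn 4 (Dr Equity, Cr Revenue, amount 424): Equity=158 Loans=486 Revenue=-644
After txn 5 (Dr Equity, Cr Revenue, amount 351): Equity=509 Loans=486 Revenue=-995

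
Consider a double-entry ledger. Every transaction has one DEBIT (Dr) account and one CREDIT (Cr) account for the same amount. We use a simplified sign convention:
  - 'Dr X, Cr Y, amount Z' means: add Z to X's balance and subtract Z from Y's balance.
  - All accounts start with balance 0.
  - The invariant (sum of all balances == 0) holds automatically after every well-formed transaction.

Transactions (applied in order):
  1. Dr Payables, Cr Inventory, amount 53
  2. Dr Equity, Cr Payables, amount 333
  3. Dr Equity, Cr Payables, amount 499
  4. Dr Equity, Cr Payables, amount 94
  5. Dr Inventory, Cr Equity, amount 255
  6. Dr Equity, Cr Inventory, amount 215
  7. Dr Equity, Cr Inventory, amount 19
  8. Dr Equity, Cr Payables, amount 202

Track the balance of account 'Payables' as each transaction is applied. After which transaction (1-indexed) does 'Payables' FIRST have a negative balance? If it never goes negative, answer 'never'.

Answer: 2

Derivation:
After txn 1: Payables=53
After txn 2: Payables=-280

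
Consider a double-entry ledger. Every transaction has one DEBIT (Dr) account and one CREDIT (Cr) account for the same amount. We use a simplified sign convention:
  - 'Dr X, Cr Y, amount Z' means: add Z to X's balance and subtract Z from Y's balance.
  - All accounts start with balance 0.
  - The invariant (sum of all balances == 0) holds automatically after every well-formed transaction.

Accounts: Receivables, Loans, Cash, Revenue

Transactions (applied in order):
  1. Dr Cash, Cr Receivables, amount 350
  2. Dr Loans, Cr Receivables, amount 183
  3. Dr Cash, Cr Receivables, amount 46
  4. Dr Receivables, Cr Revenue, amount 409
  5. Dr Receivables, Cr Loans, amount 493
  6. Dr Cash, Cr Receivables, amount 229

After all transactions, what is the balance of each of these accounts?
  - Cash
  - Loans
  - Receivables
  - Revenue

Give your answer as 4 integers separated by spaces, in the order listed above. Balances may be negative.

After txn 1 (Dr Cash, Cr Receivables, amount 350): Cash=350 Receivables=-350
After txn 2 (Dr Loans, Cr Receivables, amount 183): Cash=350 Loans=183 Receivables=-533
After txn 3 (Dr Cash, Cr Receivables, amount 46): Cash=396 Loans=183 Receivables=-579
After txn 4 (Dr Receivables, Cr Revenue, amount 409): Cash=396 Loans=183 Receivables=-170 Revenue=-409
After txn 5 (Dr Receivables, Cr Loans, amount 493): Cash=396 Loans=-310 Receivables=323 Revenue=-409
After txn 6 (Dr Cash, Cr Receivables, amount 229): Cash=625 Loans=-310 Receivables=94 Revenue=-409

Answer: 625 -310 94 -409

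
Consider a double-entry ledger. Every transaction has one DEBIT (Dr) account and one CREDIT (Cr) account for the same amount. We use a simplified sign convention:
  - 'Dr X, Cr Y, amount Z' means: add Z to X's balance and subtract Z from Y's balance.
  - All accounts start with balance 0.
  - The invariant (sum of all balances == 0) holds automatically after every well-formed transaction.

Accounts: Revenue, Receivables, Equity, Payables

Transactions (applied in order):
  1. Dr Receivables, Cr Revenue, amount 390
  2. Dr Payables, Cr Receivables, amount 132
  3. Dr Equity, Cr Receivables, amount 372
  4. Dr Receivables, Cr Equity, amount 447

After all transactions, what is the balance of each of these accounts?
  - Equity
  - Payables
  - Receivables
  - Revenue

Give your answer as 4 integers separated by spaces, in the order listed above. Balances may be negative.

Answer: -75 132 333 -390

Derivation:
After txn 1 (Dr Receivables, Cr Revenue, amount 390): Receivables=390 Revenue=-390
After txn 2 (Dr Payables, Cr Receivables, amount 132): Payables=132 Receivables=258 Revenue=-390
After txn 3 (Dr Equity, Cr Receivables, amount 372): Equity=372 Payables=132 Receivables=-114 Revenue=-390
After txn 4 (Dr Receivables, Cr Equity, amount 447): Equity=-75 Payables=132 Receivables=333 Revenue=-390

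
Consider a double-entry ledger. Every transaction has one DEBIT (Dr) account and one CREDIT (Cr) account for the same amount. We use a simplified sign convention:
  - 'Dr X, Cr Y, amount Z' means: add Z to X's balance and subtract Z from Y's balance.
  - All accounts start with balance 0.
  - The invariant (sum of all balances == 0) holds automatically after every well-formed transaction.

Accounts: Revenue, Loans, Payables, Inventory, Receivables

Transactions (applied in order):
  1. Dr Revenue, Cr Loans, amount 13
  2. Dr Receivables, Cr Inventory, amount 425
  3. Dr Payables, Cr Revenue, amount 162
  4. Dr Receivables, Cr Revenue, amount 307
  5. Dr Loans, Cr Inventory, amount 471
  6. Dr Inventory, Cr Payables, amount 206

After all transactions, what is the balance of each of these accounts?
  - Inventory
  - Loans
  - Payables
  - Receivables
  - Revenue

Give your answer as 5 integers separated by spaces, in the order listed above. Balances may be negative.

Answer: -690 458 -44 732 -456

Derivation:
After txn 1 (Dr Revenue, Cr Loans, amount 13): Loans=-13 Revenue=13
After txn 2 (Dr Receivables, Cr Inventory, amount 425): Inventory=-425 Loans=-13 Receivables=425 Revenue=13
After txn 3 (Dr Payables, Cr Revenue, amount 162): Inventory=-425 Loans=-13 Payables=162 Receivables=425 Revenue=-149
After txn 4 (Dr Receivables, Cr Revenue, amount 307): Inventory=-425 Loans=-13 Payables=162 Receivables=732 Revenue=-456
After txn 5 (Dr Loans, Cr Inventory, amount 471): Inventory=-896 Loans=458 Payables=162 Receivables=732 Revenue=-456
After txn 6 (Dr Inventory, Cr Payables, amount 206): Inventory=-690 Loans=458 Payables=-44 Receivables=732 Revenue=-456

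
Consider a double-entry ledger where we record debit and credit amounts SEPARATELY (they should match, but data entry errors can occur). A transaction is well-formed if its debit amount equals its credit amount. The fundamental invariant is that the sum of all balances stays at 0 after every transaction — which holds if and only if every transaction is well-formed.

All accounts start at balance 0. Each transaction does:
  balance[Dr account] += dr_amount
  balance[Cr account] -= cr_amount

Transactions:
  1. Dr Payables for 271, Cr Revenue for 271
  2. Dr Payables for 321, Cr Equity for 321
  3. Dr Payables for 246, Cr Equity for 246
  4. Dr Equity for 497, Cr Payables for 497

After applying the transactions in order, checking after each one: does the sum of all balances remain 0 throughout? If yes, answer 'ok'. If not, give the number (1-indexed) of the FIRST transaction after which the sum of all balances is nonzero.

After txn 1: dr=271 cr=271 sum_balances=0
After txn 2: dr=321 cr=321 sum_balances=0
After txn 3: dr=246 cr=246 sum_balances=0
After txn 4: dr=497 cr=497 sum_balances=0

Answer: ok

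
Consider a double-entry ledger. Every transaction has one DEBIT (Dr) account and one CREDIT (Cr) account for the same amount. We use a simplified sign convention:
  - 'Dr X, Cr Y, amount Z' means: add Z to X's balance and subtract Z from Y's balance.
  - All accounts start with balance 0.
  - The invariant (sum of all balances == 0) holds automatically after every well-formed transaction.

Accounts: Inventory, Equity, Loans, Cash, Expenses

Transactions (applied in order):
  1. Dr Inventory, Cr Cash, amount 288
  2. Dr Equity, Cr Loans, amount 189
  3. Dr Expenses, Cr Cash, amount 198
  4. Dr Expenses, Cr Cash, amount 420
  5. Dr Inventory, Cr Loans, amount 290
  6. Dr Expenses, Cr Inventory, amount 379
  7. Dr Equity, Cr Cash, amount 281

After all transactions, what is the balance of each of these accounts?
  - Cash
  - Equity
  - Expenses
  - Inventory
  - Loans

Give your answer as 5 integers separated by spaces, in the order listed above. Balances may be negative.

Answer: -1187 470 997 199 -479

Derivation:
After txn 1 (Dr Inventory, Cr Cash, amount 288): Cash=-288 Inventory=288
After txn 2 (Dr Equity, Cr Loans, amount 189): Cash=-288 Equity=189 Inventory=288 Loans=-189
After txn 3 (Dr Expenses, Cr Cash, amount 198): Cash=-486 Equity=189 Expenses=198 Inventory=288 Loans=-189
After txn 4 (Dr Expenses, Cr Cash, amount 420): Cash=-906 Equity=189 Expenses=618 Inventory=288 Loans=-189
After txn 5 (Dr Inventory, Cr Loans, amount 290): Cash=-906 Equity=189 Expenses=618 Inventory=578 Loans=-479
After txn 6 (Dr Expenses, Cr Inventory, amount 379): Cash=-906 Equity=189 Expenses=997 Inventory=199 Loans=-479
After txn 7 (Dr Equity, Cr Cash, amount 281): Cash=-1187 Equity=470 Expenses=997 Inventory=199 Loans=-479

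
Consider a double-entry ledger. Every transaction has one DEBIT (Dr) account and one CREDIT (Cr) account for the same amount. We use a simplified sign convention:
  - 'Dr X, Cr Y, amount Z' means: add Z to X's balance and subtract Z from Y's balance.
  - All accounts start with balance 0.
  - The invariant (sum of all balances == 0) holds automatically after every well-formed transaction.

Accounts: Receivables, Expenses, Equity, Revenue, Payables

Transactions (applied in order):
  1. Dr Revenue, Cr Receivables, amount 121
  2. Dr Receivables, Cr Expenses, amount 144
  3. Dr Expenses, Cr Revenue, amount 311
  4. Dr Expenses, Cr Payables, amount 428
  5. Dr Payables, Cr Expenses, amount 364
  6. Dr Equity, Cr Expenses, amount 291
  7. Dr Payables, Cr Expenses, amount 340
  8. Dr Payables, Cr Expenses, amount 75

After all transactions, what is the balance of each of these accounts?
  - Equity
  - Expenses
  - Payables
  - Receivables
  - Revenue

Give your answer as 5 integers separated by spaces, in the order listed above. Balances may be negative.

After txn 1 (Dr Revenue, Cr Receivables, amount 121): Receivables=-121 Revenue=121
After txn 2 (Dr Receivables, Cr Expenses, amount 144): Expenses=-144 Receivables=23 Revenue=121
After txn 3 (Dr Expenses, Cr Revenue, amount 311): Expenses=167 Receivables=23 Revenue=-190
After txn 4 (Dr Expenses, Cr Payables, amount 428): Expenses=595 Payables=-428 Receivables=23 Revenue=-190
After txn 5 (Dr Payables, Cr Expenses, amount 364): Expenses=231 Payables=-64 Receivables=23 Revenue=-190
After txn 6 (Dr Equity, Cr Expenses, amount 291): Equity=291 Expenses=-60 Payables=-64 Receivables=23 Revenue=-190
After txn 7 (Dr Payables, Cr Expenses, amount 340): Equity=291 Expenses=-400 Payables=276 Receivables=23 Revenue=-190
After txn 8 (Dr Payables, Cr Expenses, amount 75): Equity=291 Expenses=-475 Payables=351 Receivables=23 Revenue=-190

Answer: 291 -475 351 23 -190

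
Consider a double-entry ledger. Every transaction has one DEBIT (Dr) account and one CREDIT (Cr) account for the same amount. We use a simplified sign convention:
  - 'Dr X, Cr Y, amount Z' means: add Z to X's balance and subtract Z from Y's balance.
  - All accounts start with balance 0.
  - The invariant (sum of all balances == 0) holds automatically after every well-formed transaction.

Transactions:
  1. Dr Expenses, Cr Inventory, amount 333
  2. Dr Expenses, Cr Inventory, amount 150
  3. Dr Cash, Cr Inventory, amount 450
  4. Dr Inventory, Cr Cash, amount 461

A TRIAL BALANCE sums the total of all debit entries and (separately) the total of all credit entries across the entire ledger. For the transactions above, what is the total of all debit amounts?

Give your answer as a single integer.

Txn 1: debit+=333
Txn 2: debit+=150
Txn 3: debit+=450
Txn 4: debit+=461
Total debits = 1394

Answer: 1394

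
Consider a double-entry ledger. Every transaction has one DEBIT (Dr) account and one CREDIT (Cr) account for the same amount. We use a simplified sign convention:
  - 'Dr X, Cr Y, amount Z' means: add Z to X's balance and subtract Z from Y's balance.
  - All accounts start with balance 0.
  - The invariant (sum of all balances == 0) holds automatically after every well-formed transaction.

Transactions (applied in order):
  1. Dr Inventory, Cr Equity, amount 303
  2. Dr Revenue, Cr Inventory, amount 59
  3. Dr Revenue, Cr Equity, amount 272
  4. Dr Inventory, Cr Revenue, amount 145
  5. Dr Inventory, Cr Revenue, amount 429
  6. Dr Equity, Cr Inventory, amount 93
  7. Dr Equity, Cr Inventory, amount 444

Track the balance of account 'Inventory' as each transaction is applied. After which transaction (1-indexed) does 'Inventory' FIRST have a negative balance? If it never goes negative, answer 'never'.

Answer: never

Derivation:
After txn 1: Inventory=303
After txn 2: Inventory=244
After txn 3: Inventory=244
After txn 4: Inventory=389
After txn 5: Inventory=818
After txn 6: Inventory=725
After txn 7: Inventory=281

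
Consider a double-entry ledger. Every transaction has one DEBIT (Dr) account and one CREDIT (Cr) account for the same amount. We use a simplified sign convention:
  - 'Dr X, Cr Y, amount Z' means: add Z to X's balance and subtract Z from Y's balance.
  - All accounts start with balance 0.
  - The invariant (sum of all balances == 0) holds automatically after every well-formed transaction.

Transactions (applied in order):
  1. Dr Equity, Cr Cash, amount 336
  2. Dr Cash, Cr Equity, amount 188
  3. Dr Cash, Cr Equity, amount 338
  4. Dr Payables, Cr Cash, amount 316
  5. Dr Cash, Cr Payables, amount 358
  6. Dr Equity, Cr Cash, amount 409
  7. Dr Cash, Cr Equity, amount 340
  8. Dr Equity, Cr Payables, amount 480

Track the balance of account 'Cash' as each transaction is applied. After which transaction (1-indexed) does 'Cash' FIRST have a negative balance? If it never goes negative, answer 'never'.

After txn 1: Cash=-336

Answer: 1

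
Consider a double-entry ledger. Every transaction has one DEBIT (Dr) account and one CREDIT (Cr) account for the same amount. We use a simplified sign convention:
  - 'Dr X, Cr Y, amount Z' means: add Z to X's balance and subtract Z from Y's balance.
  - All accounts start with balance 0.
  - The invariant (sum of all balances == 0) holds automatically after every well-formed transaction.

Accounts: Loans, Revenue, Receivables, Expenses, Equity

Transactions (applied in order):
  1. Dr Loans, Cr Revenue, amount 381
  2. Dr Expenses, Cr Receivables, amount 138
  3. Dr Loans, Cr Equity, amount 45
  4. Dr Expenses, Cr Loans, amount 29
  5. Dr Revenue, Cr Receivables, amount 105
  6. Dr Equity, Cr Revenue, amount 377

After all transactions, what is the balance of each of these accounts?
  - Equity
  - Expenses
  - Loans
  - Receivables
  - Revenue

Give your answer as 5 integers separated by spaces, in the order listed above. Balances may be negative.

Answer: 332 167 397 -243 -653

Derivation:
After txn 1 (Dr Loans, Cr Revenue, amount 381): Loans=381 Revenue=-381
After txn 2 (Dr Expenses, Cr Receivables, amount 138): Expenses=138 Loans=381 Receivables=-138 Revenue=-381
After txn 3 (Dr Loans, Cr Equity, amount 45): Equity=-45 Expenses=138 Loans=426 Receivables=-138 Revenue=-381
After txn 4 (Dr Expenses, Cr Loans, amount 29): Equity=-45 Expenses=167 Loans=397 Receivables=-138 Revenue=-381
After txn 5 (Dr Revenue, Cr Receivables, amount 105): Equity=-45 Expenses=167 Loans=397 Receivables=-243 Revenue=-276
After txn 6 (Dr Equity, Cr Revenue, amount 377): Equity=332 Expenses=167 Loans=397 Receivables=-243 Revenue=-653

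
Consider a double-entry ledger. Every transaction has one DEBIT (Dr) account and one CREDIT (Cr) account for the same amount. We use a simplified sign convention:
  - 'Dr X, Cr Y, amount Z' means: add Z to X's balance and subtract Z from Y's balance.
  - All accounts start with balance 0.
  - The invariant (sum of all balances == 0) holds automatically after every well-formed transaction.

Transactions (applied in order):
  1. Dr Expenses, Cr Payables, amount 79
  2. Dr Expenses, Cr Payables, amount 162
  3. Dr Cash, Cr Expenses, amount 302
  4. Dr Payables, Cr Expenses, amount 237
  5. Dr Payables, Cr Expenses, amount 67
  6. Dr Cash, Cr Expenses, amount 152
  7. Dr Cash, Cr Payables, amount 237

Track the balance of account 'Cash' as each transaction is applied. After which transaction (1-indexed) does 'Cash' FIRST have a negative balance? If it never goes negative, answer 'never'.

After txn 1: Cash=0
After txn 2: Cash=0
After txn 3: Cash=302
After txn 4: Cash=302
After txn 5: Cash=302
After txn 6: Cash=454
After txn 7: Cash=691

Answer: never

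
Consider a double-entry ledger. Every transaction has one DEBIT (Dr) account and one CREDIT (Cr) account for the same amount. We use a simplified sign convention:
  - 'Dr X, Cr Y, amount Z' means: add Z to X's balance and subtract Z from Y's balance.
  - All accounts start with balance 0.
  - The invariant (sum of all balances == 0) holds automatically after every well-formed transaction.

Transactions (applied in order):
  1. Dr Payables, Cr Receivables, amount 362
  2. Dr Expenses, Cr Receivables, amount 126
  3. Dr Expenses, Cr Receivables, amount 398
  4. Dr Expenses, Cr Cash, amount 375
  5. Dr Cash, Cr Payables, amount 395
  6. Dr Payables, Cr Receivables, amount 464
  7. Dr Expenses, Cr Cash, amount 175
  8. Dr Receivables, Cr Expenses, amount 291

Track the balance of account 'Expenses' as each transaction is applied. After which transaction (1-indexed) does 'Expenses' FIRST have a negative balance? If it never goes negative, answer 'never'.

Answer: never

Derivation:
After txn 1: Expenses=0
After txn 2: Expenses=126
After txn 3: Expenses=524
After txn 4: Expenses=899
After txn 5: Expenses=899
After txn 6: Expenses=899
After txn 7: Expenses=1074
After txn 8: Expenses=783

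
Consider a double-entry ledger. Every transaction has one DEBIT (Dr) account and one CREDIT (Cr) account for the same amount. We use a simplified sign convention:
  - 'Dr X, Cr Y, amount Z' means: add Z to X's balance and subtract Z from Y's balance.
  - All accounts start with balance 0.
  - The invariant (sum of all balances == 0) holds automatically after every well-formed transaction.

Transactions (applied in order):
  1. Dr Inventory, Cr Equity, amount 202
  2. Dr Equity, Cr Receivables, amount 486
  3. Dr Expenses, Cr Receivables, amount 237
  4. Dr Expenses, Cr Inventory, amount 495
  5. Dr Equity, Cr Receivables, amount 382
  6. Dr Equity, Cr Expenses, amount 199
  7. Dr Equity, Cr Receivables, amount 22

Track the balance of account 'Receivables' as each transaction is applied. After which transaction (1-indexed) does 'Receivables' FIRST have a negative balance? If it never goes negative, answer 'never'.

After txn 1: Receivables=0
After txn 2: Receivables=-486

Answer: 2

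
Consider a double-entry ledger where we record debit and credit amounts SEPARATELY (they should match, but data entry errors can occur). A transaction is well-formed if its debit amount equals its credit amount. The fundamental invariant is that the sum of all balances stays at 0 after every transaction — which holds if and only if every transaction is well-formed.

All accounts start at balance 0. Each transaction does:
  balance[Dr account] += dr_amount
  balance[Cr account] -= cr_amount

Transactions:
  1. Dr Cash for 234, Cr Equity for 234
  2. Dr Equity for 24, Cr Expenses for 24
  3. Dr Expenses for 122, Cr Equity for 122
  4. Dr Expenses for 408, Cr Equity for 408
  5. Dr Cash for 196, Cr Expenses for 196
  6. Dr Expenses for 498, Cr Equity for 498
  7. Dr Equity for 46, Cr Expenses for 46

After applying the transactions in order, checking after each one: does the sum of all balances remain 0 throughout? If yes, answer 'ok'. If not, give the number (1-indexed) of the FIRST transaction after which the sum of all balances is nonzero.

After txn 1: dr=234 cr=234 sum_balances=0
After txn 2: dr=24 cr=24 sum_balances=0
After txn 3: dr=122 cr=122 sum_balances=0
After txn 4: dr=408 cr=408 sum_balances=0
After txn 5: dr=196 cr=196 sum_balances=0
After txn 6: dr=498 cr=498 sum_balances=0
After txn 7: dr=46 cr=46 sum_balances=0

Answer: ok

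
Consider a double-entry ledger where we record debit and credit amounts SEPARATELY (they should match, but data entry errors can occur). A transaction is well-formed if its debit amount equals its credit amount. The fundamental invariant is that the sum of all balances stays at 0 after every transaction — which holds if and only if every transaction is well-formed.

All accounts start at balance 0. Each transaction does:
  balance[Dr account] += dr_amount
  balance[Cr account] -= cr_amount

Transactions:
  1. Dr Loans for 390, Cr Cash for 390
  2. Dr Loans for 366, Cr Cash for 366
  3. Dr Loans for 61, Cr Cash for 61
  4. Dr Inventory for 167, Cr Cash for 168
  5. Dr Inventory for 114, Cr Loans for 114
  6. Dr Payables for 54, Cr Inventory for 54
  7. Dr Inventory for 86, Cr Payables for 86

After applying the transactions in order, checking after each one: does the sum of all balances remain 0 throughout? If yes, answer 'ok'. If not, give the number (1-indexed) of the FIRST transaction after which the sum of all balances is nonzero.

Answer: 4

Derivation:
After txn 1: dr=390 cr=390 sum_balances=0
After txn 2: dr=366 cr=366 sum_balances=0
After txn 3: dr=61 cr=61 sum_balances=0
After txn 4: dr=167 cr=168 sum_balances=-1
After txn 5: dr=114 cr=114 sum_balances=-1
After txn 6: dr=54 cr=54 sum_balances=-1
After txn 7: dr=86 cr=86 sum_balances=-1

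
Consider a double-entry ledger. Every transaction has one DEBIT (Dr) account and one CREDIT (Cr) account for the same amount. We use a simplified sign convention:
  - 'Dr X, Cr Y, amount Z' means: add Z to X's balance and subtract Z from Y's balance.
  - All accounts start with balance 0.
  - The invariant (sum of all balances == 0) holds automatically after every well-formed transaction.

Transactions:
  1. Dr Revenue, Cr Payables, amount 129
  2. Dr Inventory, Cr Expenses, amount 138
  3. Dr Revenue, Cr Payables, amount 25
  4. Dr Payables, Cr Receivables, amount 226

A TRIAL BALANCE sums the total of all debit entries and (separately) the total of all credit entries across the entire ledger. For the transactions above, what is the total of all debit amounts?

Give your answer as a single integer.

Txn 1: debit+=129
Txn 2: debit+=138
Txn 3: debit+=25
Txn 4: debit+=226
Total debits = 518

Answer: 518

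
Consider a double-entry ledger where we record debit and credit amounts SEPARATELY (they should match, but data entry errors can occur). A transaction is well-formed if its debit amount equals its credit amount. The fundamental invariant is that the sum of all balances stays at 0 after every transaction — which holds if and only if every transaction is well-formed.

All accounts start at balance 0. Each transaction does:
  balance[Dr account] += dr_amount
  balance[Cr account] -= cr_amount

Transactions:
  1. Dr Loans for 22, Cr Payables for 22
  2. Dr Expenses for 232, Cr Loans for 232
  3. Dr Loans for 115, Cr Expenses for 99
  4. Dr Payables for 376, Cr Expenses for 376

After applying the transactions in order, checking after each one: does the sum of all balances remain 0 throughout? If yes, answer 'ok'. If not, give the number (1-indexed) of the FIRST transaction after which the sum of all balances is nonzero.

After txn 1: dr=22 cr=22 sum_balances=0
After txn 2: dr=232 cr=232 sum_balances=0
After txn 3: dr=115 cr=99 sum_balances=16
After txn 4: dr=376 cr=376 sum_balances=16

Answer: 3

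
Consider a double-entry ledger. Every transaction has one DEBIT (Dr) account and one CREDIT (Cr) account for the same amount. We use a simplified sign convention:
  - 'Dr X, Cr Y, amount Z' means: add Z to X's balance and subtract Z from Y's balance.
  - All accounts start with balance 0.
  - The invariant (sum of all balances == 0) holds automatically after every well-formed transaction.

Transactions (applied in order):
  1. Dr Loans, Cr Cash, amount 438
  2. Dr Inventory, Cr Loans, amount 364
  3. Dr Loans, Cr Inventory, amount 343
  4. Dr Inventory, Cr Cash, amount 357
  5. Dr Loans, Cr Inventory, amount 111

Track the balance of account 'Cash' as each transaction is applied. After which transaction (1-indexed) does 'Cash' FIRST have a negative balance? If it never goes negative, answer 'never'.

After txn 1: Cash=-438

Answer: 1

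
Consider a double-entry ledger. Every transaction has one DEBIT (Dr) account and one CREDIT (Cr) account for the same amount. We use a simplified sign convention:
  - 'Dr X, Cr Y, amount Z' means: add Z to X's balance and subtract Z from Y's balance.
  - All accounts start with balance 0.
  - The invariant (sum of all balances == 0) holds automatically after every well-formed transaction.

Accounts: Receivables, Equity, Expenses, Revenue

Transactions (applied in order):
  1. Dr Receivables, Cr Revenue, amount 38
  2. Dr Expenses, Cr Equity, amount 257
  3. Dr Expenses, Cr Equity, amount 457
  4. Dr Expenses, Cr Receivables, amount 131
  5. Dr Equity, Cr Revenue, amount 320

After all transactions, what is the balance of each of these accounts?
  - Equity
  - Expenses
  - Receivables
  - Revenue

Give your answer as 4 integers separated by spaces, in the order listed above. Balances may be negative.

Answer: -394 845 -93 -358

Derivation:
After txn 1 (Dr Receivables, Cr Revenue, amount 38): Receivables=38 Revenue=-38
After txn 2 (Dr Expenses, Cr Equity, amount 257): Equity=-257 Expenses=257 Receivables=38 Revenue=-38
After txn 3 (Dr Expenses, Cr Equity, amount 457): Equity=-714 Expenses=714 Receivables=38 Revenue=-38
After txn 4 (Dr Expenses, Cr Receivables, amount 131): Equity=-714 Expenses=845 Receivables=-93 Revenue=-38
After txn 5 (Dr Equity, Cr Revenue, amount 320): Equity=-394 Expenses=845 Receivables=-93 Revenue=-358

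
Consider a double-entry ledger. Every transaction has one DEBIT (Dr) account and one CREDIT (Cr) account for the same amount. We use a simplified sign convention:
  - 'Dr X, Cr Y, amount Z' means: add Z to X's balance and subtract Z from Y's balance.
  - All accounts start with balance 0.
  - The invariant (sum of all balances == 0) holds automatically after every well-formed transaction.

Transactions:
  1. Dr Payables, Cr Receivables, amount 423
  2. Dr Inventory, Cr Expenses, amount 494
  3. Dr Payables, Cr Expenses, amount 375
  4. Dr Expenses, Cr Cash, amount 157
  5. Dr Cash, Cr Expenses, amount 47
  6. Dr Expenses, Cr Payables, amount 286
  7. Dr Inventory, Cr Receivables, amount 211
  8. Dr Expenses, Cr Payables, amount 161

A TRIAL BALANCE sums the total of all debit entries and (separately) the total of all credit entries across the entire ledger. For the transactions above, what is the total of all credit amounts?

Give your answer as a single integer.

Txn 1: credit+=423
Txn 2: credit+=494
Txn 3: credit+=375
Txn 4: credit+=157
Txn 5: credit+=47
Txn 6: credit+=286
Txn 7: credit+=211
Txn 8: credit+=161
Total credits = 2154

Answer: 2154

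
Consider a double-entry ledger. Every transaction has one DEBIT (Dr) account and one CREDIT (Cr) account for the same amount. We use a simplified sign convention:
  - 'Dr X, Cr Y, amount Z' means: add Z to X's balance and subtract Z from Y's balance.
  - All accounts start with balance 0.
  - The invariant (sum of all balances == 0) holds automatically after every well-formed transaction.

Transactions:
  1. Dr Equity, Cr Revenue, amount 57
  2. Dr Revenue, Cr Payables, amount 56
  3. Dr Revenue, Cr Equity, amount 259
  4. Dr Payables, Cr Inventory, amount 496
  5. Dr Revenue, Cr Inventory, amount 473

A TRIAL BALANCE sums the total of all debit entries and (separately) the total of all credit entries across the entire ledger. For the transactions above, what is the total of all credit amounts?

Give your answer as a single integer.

Answer: 1341

Derivation:
Txn 1: credit+=57
Txn 2: credit+=56
Txn 3: credit+=259
Txn 4: credit+=496
Txn 5: credit+=473
Total credits = 1341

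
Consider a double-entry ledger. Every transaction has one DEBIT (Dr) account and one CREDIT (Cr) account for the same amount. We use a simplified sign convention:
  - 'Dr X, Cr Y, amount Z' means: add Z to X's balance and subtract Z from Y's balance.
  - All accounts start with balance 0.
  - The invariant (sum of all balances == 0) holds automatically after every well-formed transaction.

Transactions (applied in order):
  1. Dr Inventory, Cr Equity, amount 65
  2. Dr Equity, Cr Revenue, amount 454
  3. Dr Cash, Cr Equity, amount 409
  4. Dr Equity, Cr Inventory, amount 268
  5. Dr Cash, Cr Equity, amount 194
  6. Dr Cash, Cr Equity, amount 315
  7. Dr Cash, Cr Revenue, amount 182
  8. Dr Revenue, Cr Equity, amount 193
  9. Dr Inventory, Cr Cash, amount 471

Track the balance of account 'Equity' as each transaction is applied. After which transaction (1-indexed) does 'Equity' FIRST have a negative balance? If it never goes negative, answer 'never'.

After txn 1: Equity=-65

Answer: 1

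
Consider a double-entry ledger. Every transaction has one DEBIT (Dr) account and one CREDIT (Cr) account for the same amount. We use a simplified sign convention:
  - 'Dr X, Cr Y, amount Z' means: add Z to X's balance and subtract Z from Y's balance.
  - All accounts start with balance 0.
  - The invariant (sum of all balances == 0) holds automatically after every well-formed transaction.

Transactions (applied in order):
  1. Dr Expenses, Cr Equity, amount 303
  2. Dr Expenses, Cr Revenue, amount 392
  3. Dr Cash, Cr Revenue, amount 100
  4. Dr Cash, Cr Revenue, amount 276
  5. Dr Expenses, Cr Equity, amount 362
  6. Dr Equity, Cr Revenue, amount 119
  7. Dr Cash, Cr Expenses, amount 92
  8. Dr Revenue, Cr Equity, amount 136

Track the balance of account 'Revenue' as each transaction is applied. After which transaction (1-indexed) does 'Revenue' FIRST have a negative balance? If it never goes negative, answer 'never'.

After txn 1: Revenue=0
After txn 2: Revenue=-392

Answer: 2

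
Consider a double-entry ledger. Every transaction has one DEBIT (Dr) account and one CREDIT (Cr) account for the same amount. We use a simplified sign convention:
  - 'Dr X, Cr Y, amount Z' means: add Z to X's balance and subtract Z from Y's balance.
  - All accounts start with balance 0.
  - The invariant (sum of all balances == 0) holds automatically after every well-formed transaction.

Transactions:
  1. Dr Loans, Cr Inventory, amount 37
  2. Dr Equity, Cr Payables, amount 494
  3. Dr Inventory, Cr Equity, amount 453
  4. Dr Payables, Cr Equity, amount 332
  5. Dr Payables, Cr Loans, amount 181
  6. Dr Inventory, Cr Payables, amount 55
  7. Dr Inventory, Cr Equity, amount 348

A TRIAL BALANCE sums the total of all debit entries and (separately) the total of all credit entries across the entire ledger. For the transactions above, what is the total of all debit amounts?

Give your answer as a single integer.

Txn 1: debit+=37
Txn 2: debit+=494
Txn 3: debit+=453
Txn 4: debit+=332
Txn 5: debit+=181
Txn 6: debit+=55
Txn 7: debit+=348
Total debits = 1900

Answer: 1900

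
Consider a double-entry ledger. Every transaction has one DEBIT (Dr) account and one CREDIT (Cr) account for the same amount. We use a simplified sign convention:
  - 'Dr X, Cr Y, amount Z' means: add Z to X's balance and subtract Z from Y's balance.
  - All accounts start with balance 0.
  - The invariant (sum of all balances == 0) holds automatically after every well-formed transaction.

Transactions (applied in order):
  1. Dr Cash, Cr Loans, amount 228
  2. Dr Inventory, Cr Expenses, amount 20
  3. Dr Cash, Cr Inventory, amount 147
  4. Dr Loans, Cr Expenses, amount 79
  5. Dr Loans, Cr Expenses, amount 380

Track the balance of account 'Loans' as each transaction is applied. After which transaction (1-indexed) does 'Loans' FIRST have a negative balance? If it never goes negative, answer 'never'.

Answer: 1

Derivation:
After txn 1: Loans=-228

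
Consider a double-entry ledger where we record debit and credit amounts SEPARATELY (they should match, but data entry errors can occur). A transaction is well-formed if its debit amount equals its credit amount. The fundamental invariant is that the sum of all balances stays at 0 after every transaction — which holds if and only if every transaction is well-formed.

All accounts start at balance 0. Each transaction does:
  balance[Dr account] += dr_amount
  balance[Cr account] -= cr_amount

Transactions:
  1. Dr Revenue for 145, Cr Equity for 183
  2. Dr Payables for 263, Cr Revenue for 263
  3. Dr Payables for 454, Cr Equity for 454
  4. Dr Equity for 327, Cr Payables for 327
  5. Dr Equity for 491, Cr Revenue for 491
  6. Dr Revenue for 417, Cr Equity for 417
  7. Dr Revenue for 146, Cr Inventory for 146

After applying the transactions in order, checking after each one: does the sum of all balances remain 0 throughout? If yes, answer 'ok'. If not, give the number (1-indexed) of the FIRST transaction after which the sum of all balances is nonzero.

After txn 1: dr=145 cr=183 sum_balances=-38
After txn 2: dr=263 cr=263 sum_balances=-38
After txn 3: dr=454 cr=454 sum_balances=-38
After txn 4: dr=327 cr=327 sum_balances=-38
After txn 5: dr=491 cr=491 sum_balances=-38
After txn 6: dr=417 cr=417 sum_balances=-38
After txn 7: dr=146 cr=146 sum_balances=-38

Answer: 1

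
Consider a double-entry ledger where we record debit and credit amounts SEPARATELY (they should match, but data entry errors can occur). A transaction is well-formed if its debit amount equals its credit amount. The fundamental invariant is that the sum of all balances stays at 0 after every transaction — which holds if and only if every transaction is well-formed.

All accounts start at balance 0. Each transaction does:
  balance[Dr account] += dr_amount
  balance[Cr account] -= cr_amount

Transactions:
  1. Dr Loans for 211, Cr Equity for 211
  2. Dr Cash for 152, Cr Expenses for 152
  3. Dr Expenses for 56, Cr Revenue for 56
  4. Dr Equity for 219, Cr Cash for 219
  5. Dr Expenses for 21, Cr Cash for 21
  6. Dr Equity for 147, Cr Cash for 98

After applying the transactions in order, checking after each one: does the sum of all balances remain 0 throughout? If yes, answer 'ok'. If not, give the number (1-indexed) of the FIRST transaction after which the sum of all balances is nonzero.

After txn 1: dr=211 cr=211 sum_balances=0
After txn 2: dr=152 cr=152 sum_balances=0
After txn 3: dr=56 cr=56 sum_balances=0
After txn 4: dr=219 cr=219 sum_balances=0
After txn 5: dr=21 cr=21 sum_balances=0
After txn 6: dr=147 cr=98 sum_balances=49

Answer: 6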